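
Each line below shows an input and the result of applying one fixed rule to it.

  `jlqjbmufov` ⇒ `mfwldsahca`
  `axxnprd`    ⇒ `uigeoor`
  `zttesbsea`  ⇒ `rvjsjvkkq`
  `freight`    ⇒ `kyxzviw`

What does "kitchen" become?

evytkzb

The transformation: reverse the string, then shift every letter 9 places backward in the alphabet (wrapping around).
Working it through for "kitchen": intermediate "nehctik", final "evytkzb".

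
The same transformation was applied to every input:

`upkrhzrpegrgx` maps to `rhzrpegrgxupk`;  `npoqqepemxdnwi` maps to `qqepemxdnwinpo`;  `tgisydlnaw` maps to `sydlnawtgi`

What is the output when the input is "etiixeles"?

The pattern: move the first 3 characters to the end (rotate left by 3).
For "etiixeles" the result is "ixeleseti".

ixeleseti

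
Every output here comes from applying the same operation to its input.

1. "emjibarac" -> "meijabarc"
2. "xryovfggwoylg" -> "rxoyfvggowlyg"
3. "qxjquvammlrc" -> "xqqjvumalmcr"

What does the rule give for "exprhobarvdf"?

Rule — swap each adjacent pair of characters (1↔2, 3↔4, ...).
Applying that to "exprhobarvdf" gives "xerpohabvrfd".

xerpohabvrfd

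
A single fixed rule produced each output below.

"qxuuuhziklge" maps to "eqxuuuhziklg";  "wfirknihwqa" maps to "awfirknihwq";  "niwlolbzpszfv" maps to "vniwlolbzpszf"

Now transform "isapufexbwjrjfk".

Looking at the pairs, the operation is to move the last character to the front.
For "isapufexbwjrjfk" the result is "kisapufexbwjrjf".

kisapufexbwjrjf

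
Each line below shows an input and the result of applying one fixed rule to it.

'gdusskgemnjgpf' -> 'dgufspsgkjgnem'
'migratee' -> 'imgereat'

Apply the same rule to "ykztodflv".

kyzvtlofd

Rule — move the first character to the end, then take characters alternately from the front and the back (1st, last, 2nd, 2nd-last, ...).
On "ykztodflv": the first step gives "kztodflvy", and the second then gives "kyzvtlofd".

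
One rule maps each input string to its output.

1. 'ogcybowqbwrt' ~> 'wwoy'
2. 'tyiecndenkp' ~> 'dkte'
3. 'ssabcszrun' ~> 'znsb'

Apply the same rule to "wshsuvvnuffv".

Each output is the input with this applied: keep one character in every 3, starting at position 1 (positions 1st, 4th, 7th, ...), then swap the front and back halves of the string.
For "wshsuvvnuffv", step one produces "wsvf"; step two turns that into "vfws".

vfws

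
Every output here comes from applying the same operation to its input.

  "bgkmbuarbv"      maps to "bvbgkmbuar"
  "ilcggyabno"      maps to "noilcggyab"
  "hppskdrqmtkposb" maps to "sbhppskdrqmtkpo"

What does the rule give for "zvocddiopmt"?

The transformation: move the last 2 characters to the front (rotate right by 2).
On "zvocddiopmt" that produces "mtzvocddiop".

mtzvocddiop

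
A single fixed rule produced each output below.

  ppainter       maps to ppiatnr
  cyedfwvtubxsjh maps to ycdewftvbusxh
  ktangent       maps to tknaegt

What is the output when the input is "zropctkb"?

The pattern: swap each adjacent pair of characters (1↔2, 3↔4, ...), then delete the last character.
For "zropctkb", step one produces "rzpotcbk"; step two turns that into "rzpotcb".

rzpotcb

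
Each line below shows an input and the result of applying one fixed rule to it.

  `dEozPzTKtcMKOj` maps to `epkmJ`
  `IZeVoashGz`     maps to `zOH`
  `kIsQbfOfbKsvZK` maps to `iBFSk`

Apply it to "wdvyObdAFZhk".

DoaH

What's happening: keep one character in every 3, starting at position 2 (positions 2nd, 5th, 8th, ...), then flip the case of every letter.
Working it through for "wdvyObdAFZhk": intermediate "dOAh", final "DoaH".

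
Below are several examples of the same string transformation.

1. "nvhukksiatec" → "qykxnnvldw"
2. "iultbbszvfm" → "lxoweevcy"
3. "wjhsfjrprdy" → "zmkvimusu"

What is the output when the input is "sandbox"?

vdqge

Rule — shift every letter 3 places forward in the alphabet (wrapping around), then delete the last 2 characters.
Starting from "sandbox": after the first operation, "vdqgera"; after the second, "vdqge".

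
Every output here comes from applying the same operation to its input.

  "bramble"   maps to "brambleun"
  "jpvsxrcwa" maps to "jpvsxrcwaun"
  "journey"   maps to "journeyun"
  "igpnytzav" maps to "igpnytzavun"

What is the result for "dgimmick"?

What's happening: append "un".
Doing the same to "dgimmick": "dgimmickun".

dgimmickun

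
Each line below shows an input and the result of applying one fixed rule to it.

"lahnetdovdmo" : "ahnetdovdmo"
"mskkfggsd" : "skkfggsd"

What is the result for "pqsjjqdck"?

The rule is to delete the first character.
Applying that to "pqsjjqdck" gives "qsjjqdck".

qsjjqdck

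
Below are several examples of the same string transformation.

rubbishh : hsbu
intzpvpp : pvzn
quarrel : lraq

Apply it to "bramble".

ebab

What's happening: reverse the string, then keep every other character starting from the first (positions 1st, 3rd, 5th, ...).
"bramble" → "ebab".
(Check on "quarrel": → "lerrauq" → "lraq" ✓)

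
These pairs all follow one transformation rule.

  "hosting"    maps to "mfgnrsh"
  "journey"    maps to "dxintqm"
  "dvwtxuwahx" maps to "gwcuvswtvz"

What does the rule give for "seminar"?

The pattern: shift every letter 1 place backward in the alphabet (wrapping around), then move the last 2 characters to the front (rotate right by 2).
For "seminar", step one produces "rdlhmzq"; step two turns that into "zqrdlhm".

zqrdlhm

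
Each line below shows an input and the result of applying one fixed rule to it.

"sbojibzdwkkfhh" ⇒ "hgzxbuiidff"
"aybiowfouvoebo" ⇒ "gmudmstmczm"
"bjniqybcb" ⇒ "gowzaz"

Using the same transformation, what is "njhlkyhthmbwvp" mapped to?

jiwfrfkzutn

In each case the input is transformed by: delete the first 3 characters, then shift every letter 2 places backward in the alphabet (wrapping around).
Starting from "njhlkyhthmbwvp": after the first operation, "lkyhthmbwvp"; after the second, "jiwfrfkzutn".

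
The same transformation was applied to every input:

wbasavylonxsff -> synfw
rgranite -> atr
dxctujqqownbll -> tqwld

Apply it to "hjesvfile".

The transformation: keep one character in every 3, starting at position 1 (positions 1st, 4th, 7th, ...), then move the first character to the end.
Starting from "hjesvfile": after the first operation, "hsi"; after the second, "sih".

sih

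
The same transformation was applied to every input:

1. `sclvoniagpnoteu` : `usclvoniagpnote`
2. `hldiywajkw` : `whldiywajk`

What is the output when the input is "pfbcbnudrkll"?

lpfbcbnudrkl

What's happening: move the last character to the front.
Doing the same to "pfbcbnudrkll": "lpfbcbnudrkl".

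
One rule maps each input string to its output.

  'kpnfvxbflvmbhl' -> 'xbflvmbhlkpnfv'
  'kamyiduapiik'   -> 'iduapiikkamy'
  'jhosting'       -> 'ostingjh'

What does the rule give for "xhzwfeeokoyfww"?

What's happening: swap the front and back halves of the string, then move the last 2 characters to the front (rotate right by 2).
Applying that to "xhzwfeeokoyfww" gives "eeokoyfwwxhzwf".
(Check on "kpnfvxbflvmbhl": → "flvmbhlkpnfvxb" → "xbflvmbhlkpnfv" ✓)

eeokoyfwwxhzwf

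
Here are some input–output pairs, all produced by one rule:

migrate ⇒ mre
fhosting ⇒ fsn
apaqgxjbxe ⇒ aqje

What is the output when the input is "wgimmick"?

What's happening: keep one character in every 3, starting at position 1 (positions 1st, 4th, 7th, ...).
"wgimmick" → "wmc".

wmc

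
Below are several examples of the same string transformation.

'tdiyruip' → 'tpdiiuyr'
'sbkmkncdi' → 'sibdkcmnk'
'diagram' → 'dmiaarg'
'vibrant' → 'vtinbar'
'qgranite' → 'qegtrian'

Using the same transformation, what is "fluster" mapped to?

frleuts

Each output is the input with this applied: take characters alternately from the front and the back (1st, last, 2nd, 2nd-last, ...).
Doing the same to "fluster": "frleuts".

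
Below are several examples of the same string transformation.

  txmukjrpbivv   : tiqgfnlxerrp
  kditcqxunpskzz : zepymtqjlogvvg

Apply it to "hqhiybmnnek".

The transformation: shift every letter 4 places backward in the alphabet (wrapping around), then move the first character to the end.
Working it through for "hqhiybmnnek": intermediate "dmdeuxijjag", final "mdeuxijjagd".

mdeuxijjagd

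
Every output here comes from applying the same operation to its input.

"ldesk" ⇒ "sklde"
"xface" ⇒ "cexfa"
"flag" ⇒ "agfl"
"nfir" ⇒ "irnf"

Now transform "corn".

Looking at the pairs, the operation is to move the last 2 characters to the front (rotate right by 2).
Doing the same to "corn": "rnco".

rnco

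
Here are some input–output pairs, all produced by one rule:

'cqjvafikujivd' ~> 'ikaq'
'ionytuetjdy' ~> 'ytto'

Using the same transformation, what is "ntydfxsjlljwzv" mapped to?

vjjft

The pattern: keep one character in every 3, starting at position 2 (positions 2nd, 5th, 8th, ...), then reverse the string.
Working it through for "ntydfxsjlljwzv": intermediate "tfjjv", final "vjjft".
(Check on "ionytuetjdy": → "otty" → "ytto" ✓)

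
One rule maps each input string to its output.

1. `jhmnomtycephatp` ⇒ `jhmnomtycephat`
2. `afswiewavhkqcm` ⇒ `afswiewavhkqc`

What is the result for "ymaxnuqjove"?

Rule — delete the last character.
"ymaxnuqjove" → "ymaxnuqjov".

ymaxnuqjov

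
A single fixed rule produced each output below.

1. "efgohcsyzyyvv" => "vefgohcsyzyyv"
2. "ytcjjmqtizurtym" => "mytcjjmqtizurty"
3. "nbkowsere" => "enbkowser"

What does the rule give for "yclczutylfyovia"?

ayclczutylfyovi

In each case the input is transformed by: move the last character to the front.
"yclczutylfyovia" → "ayclczutylfyovi".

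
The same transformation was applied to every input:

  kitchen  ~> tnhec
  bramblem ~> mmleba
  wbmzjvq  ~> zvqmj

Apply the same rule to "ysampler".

The rule is to delete the first 2 characters, then sort the characters into reverse alphabetical order.
On "ysampler": the first step gives "ampler", and the second then gives "rpmlea".

rpmlea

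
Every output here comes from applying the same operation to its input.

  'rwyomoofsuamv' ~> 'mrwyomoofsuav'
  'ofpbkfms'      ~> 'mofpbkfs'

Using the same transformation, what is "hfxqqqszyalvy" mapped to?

vhfxqqqszyaly

Rule — move the last character to the front, then swap the first and last characters.
On "hfxqqqszyalvy": the first step gives "yhfxqqqszyalv", and the second then gives "vhfxqqqszyaly".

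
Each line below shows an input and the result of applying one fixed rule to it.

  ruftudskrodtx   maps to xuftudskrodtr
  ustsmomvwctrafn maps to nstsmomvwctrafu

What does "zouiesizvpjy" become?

The rule is to swap the first and last characters.
"zouiesizvpjy" → "youiesizvpjz".

youiesizvpjz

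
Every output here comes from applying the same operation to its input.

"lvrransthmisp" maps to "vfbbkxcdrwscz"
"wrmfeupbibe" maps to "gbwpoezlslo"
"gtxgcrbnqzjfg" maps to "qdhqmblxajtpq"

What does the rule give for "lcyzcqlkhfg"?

Looking at the pairs, the operation is to shift every letter 10 places forward in the alphabet (wrapping around).
For "lcyzcqlkhfg" the result is "vmijmavurpq".

vmijmavurpq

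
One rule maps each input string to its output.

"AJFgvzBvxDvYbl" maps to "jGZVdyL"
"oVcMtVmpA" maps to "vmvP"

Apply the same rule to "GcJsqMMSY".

CSms

What's happening: flip the case of every letter, then keep every other character starting from the second (positions 2nd, 4th, 6th, ...).
Starting from "GcJsqMMSY": after the first operation, "gCjSQmmsy"; after the second, "CSms".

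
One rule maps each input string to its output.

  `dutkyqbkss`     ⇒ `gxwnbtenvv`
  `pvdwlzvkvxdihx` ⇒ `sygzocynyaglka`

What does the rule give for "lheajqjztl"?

okhdmtmcwo

Each output is the input with this applied: shift every letter 3 places forward in the alphabet (wrapping around).
Doing the same to "lheajqjztl": "okhdmtmcwo".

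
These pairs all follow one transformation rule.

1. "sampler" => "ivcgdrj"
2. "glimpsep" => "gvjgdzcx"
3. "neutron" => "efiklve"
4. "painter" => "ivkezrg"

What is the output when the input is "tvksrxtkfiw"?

nzwbkoijbmk

The transformation: shift every letter 9 places backward in the alphabet (wrapping around), then reverse the string.
For "tvksrxtkfiw" the result is "nzwbkoijbmk".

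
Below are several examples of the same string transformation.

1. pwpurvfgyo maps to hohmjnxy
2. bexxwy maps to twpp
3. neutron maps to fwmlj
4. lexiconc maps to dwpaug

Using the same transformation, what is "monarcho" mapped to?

egfsju

The pattern: delete the last 2 characters, then shift every letter 8 places backward in the alphabet (wrapping around).
Applying both steps to "monarcho": "monarc", then "egfsju".
(Check on "lexiconc": → "lexico" → "dwpaug" ✓)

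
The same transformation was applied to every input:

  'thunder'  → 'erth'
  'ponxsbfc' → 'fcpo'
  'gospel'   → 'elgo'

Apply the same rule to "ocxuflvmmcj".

cjoc

In each case the input is transformed by: move the last 2 characters to the front (rotate right by 2), then keep only the first 4 characters.
For "ocxuflvmmcj", step one produces "cjocxuflvmm"; step two turns that into "cjoc".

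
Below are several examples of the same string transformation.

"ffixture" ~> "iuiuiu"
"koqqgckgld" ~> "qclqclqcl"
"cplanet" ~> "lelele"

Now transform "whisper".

ieieie

What's happening: keep one character in every 3, starting at position 3 (positions 3rd, 6th, 9th, ...), then write the whole string 3 times in a row.
"whisper" → "ie" → "ieieie".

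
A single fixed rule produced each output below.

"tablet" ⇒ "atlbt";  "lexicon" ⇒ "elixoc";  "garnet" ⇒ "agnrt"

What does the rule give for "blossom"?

lbsoos

The pattern: swap each adjacent pair of characters (1↔2, 3↔4, ...), then delete the last character.
Applying both steps to "blossom": "lbsoosm", then "lbsoos".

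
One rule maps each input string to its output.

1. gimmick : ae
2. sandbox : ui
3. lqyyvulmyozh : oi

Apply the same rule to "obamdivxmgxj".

iua

Each output is the input with this applied: shift every letter 6 places backward in the alphabet (wrapping around), then keep only the vowels.
Applying both steps to "obamdivxmgxj": "ivugxcprgard", then "iua".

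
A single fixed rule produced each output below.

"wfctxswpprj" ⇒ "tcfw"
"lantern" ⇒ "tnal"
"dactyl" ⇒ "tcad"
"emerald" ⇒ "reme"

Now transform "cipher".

hpic

What's happening: reverse the string, then keep only the last 4 characters.
Applying both steps to "cipher": "rehpic", then "hpic".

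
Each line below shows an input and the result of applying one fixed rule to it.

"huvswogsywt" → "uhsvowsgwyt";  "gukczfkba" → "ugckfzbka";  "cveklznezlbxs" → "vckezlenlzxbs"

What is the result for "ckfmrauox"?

kcmfaroux

The rule is to swap each adjacent pair of characters (1↔2, 3↔4, ...).
Applying that to "ckfmrauox" gives "kcmfaroux".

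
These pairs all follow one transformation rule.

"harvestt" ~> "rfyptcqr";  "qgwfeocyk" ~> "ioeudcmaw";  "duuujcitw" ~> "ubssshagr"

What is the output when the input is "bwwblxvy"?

wzuuzjvt

The pattern: shift every letter 2 places backward in the alphabet (wrapping around), then move the last character to the front.
For "bwwblxvy", step one produces "zuuzjvtw"; step two turns that into "wzuuzjvt".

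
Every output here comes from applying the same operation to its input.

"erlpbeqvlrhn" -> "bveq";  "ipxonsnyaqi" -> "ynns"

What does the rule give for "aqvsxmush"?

usmx

The transformation: take characters alternately from the front and the back (1st, last, 2nd, 2nd-last, ...), then keep only the last 4 characters.
For "aqvsxmush" the result is "usmx".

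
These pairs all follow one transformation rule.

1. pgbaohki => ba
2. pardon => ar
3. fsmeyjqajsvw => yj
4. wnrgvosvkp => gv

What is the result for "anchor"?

The rule is to swap the front and back halves of the string, then keep only the last 2 characters.
Working it through for "anchor": intermediate "horanc", final "nc".
(Check on "fsmeyjqajsvw": → "qajsvwfsmeyj" → "yj" ✓)

nc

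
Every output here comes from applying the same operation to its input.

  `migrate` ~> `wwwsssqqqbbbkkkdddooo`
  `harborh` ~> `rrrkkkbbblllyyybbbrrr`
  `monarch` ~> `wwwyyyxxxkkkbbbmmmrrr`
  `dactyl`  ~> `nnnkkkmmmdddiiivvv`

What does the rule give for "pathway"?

zzzkkkdddrrrgggkkkiii

The pattern: shift every letter 10 places forward in the alphabet (wrapping around), then repeat every character 3 times.
"pathway" → "zkdrgki" → "zzzkkkdddrrrgggkkkiii".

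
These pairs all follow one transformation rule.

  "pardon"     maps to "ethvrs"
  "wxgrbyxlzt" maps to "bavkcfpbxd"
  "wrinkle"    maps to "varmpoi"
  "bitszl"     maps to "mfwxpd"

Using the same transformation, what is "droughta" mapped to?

The pattern: shift every letter 4 places forward in the alphabet (wrapping around), then swap each adjacent pair of characters (1↔2, 3↔4, ...).
On "droughta": the first step gives "hvsyklxe", and the second then gives "vhyslkex".

vhyslkex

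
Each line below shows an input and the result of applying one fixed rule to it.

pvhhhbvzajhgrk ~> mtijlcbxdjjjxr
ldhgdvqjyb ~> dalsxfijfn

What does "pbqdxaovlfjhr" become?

tjlhnxqczfsdr

In each case the input is transformed by: shift every letter 2 places forward in the alphabet (wrapping around), then reverse the string.
"pbqdxaovlfjhr" → "rdsfzcqxnhljt" → "tjlhnxqczfsdr".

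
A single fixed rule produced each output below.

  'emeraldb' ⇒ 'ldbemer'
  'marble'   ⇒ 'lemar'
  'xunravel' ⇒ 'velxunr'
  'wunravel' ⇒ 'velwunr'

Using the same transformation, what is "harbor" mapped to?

orhar

The pattern: swap the front and back halves of the string, then delete the first character.
For "harbor" the result is "orhar".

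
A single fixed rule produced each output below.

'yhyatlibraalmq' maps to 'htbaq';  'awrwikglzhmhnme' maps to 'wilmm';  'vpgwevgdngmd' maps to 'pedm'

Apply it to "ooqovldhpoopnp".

The rule is to keep one character in every 3, starting at position 2 (positions 2nd, 5th, 8th, ...).
So "ooqovldhpoopnp" becomes "ovhop".

ovhop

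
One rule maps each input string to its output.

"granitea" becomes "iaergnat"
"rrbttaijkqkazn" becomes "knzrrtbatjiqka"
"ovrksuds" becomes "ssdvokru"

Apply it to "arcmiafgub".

fburamcaig

The pattern: swap each adjacent pair of characters (1↔2, 3↔4, ...), then move the last 3 characters to the front (rotate right by 3).
Starting from "arcmiafgub": after the first operation, "ramcaigfbu"; after the second, "fburamcaig".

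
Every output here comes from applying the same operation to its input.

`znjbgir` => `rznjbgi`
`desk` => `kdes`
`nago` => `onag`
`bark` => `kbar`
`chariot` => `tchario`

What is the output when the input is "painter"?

The pattern: move the last character to the front.
"painter" → "rpainte".

rpainte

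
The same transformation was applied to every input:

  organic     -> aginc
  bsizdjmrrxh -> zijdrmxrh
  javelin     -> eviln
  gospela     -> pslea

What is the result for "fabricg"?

What's happening: swap each adjacent pair of characters (1↔2, 3↔4, ...), then delete the first 2 characters.
"fabricg" → "afrbcig" → "rbcig".

rbcig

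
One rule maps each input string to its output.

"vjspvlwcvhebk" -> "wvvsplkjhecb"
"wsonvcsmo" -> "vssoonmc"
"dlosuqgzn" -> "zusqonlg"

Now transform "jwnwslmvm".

The pattern: delete the first character, then sort the characters into reverse alphabetical order.
"jwnwslmvm" → "wnwslmvm" → "wwvsnmml".

wwvsnmml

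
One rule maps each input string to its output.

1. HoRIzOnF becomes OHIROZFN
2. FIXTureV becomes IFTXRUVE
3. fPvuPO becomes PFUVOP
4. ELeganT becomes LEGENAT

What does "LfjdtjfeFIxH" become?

FLDJJTEFIFHX

What's happening: swap each adjacent pair of characters (1↔2, 3↔4, ...), then convert every letter to uppercase.
Starting from "LfjdtjfeFIxH": after the first operation, "fLdjjtefIFHx"; after the second, "FLDJJTEFIFHX".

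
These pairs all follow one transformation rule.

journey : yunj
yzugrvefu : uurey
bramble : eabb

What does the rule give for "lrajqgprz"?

zaqpl

Each output is the input with this applied: keep every other character starting from the first (positions 1st, 3rd, 5th, ...), then swap the first and last characters.
"lrajqgprz" → "laqpz" → "zaqpl".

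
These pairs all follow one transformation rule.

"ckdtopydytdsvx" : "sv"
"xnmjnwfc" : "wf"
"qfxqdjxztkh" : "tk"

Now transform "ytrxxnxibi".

In each case the input is transformed by: delete the last character, then keep only the last 2 characters.
For "ytrxxnxibi" the result is "ib".

ib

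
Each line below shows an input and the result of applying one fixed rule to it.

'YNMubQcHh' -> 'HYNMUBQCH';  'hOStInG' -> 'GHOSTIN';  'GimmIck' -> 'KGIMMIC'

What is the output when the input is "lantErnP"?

PLANTERN

What's happening: move the last character to the front, then convert every letter to uppercase.
"lantErnP" → "PlantErn" → "PLANTERN".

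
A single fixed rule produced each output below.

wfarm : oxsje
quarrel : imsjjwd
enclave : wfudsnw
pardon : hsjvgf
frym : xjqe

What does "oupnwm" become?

gmhfoe

The rule is to shift every letter 8 places backward in the alphabet (wrapping around).
On "oupnwm" that produces "gmhfoe".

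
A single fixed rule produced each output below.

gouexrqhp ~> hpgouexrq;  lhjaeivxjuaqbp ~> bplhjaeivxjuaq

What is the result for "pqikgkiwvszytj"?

The pattern: move the last 2 characters to the front (rotate right by 2).
Applying that to "pqikgkiwvszytj" gives "tjpqikgkiwvszy".

tjpqikgkiwvszy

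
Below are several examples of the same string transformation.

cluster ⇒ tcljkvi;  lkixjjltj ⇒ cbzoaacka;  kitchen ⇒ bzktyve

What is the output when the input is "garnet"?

The transformation: shift every letter 9 places backward in the alphabet (wrapping around).
Applying that to "garnet" gives "xrievk".

xrievk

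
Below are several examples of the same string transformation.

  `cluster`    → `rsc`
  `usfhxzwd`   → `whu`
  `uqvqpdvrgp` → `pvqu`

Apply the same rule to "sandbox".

Rule — keep one character in every 3, starting at position 1 (positions 1st, 4th, 7th, ...), then reverse the string.
Starting from "sandbox": after the first operation, "sdx"; after the second, "xds".
(Check on "cluster": → "csr" → "rsc" ✓)

xds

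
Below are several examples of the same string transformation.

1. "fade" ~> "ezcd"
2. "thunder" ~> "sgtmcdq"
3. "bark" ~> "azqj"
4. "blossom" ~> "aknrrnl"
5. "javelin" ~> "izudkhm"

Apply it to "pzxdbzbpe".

In each case the input is transformed by: shift every letter 1 place backward in the alphabet (wrapping around).
Doing the same to "pzxdbzbpe": "oywcayaod".

oywcayaod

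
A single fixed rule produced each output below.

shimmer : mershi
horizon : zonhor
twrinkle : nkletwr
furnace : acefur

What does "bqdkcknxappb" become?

Each output is the input with this applied: move the first 3 characters to the end (rotate left by 3), then delete the first character.
Applying both steps to "bqdkcknxappb": "kcknxappbbqd", then "cknxappbbqd".

cknxappbbqd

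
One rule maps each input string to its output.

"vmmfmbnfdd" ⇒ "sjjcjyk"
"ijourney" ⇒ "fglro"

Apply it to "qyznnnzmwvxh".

nvwkkkwjt

Looking at the pairs, the operation is to delete the last 3 characters, then shift every letter 3 places backward in the alphabet (wrapping around).
Starting from "qyznnnzmwvxh": after the first operation, "qyznnnzmw"; after the second, "nvwkkkwjt".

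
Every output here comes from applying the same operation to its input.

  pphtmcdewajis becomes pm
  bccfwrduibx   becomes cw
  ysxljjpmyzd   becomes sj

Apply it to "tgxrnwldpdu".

Each output is the input with this applied: keep one character in every 3, starting at position 2 (positions 2nd, 5th, 8th, ...), then delete the last 2 characters.
For "tgxrnwldpdu", step one produces "gndu"; step two turns that into "gn".

gn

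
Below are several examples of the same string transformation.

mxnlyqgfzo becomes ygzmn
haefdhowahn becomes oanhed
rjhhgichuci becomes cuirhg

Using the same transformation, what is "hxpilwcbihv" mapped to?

civhpl

Looking at the pairs, the operation is to keep every other character starting from the first (positions 1st, 3rd, 5th, ...), then move the last 3 characters to the front (rotate right by 3).
Working it through for "hxpilwcbihv": intermediate "hplciv", final "civhpl".
(Check on "mxnlyqgfzo": → "mnygz" → "ygzmn" ✓)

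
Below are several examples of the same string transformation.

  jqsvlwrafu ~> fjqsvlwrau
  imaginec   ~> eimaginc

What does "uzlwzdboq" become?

ouzlwzdbq

Rule — move the last character to the front, then swap the first and last characters.
"uzlwzdboq" → "quzlwzdbo" → "ouzlwzdbq".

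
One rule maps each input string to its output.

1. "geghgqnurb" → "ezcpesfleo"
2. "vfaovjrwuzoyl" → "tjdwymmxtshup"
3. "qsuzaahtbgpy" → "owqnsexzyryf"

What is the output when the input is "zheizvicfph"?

The transformation: take characters alternately from the front and the back (1st, last, 2nd, 2nd-last, ...), then shift every letter 2 places backward in the alphabet (wrapping around).
On "zheizvicfph": the first step gives "zhhpeficziv", and the second then gives "xffncdgaxgt".
(Check on "qsuzaahtbgpy": → "qyspugzbatah" → "owqnsexzyryf" ✓)

xffncdgaxgt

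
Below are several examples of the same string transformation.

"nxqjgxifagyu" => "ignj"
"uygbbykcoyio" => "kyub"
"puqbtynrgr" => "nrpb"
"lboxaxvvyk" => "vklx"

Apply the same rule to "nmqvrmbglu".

What's happening: keep one character in every 3, starting at position 1 (positions 1st, 4th, 7th, ...), then move the last 2 characters to the front (rotate right by 2).
Applying both steps to "nmqvrmbglu": "nvbu", then "bunv".

bunv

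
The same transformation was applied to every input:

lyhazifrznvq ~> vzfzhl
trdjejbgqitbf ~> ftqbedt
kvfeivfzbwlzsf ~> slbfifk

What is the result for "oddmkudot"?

tdkdo

The pattern: keep every other character starting from the first (positions 1st, 3rd, 5th, ...), then reverse the string.
On "oddmkudot": the first step gives "odkdt", and the second then gives "tdkdo".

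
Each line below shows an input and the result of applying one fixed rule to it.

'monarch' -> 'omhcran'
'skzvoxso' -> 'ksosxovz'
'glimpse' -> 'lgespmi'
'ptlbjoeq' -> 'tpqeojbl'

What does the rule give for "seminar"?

esranim

In each case the input is transformed by: reverse the string, then move the last 2 characters to the front (rotate right by 2).
On "seminar": the first step gives "ranimes", and the second then gives "esranim".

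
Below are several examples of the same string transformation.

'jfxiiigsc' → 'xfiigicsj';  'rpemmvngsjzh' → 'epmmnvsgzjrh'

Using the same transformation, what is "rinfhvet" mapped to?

Each output is the input with this applied: move the first character to the end, then swap each adjacent pair of characters (1↔2, 3↔4, ...).
Doing the same to "rinfhvet": "nihfevrt".

nihfevrt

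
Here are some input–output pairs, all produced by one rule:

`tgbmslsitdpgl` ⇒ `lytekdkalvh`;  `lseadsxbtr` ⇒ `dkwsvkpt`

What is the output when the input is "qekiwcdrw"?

iwcaouv

In each case the input is transformed by: delete the last 2 characters, then shift every letter 8 places backward in the alphabet (wrapping around).
For "qekiwcdrw", step one produces "qekiwcd"; step two turns that into "iwcaouv".
(Check on "lseadsxbtr": → "lseadsxb" → "dkwsvkpt" ✓)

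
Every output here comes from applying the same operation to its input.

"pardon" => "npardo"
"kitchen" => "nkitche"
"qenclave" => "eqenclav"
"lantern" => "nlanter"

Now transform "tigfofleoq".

The pattern: move the last character to the front.
"tigfofleoq" → "qtigfofleo".

qtigfofleo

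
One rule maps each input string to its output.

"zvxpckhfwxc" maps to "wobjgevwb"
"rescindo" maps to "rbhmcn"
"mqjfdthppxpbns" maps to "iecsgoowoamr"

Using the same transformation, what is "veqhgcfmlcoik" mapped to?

pgfbelkbnhj

The transformation: delete the first 2 characters, then shift every letter 1 place backward in the alphabet (wrapping around).
"veqhgcfmlcoik" → "qhgcfmlcoik" → "pgfbelkbnhj".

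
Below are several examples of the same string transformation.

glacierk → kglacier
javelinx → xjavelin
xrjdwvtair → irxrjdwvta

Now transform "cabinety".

In each case the input is transformed by: move the first 3 characters to the end (rotate left by 3), then swap the front and back halves of the string.
Starting from "cabinety": after the first operation, "inetycab"; after the second, "ycabinet".
(Check on "glacierk": → "cierkgla" → "kglacier" ✓)

ycabinet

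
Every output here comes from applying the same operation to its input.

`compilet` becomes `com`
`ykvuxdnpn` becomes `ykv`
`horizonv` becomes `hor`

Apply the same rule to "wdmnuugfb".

The transformation: keep only the first 3 characters.
"wdmnuugfb" → "wdm".

wdm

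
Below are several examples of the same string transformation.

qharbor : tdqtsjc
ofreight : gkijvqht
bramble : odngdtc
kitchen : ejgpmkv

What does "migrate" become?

The transformation: shift every letter 2 places forward in the alphabet (wrapping around), then move the first 3 characters to the end (rotate left by 3).
For "migrate", step one produces "okitcvg"; step two turns that into "tcvgoki".

tcvgoki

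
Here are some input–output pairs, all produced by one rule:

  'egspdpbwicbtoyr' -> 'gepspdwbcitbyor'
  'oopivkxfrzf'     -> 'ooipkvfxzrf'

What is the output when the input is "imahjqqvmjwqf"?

mihaqjvqjmqwf

In each case the input is transformed by: swap each adjacent pair of characters (1↔2, 3↔4, ...).
So "imahjqqvmjwqf" becomes "mihaqjvqjmqwf".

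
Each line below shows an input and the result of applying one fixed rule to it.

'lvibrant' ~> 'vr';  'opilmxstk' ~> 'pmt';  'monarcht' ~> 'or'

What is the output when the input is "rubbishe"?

Each output is the input with this applied: delete the last character, then keep one character in every 3, starting at position 2 (positions 2nd, 5th, 8th, ...).
Applying both steps to "rubbishe": "rubbish", then "ui".

ui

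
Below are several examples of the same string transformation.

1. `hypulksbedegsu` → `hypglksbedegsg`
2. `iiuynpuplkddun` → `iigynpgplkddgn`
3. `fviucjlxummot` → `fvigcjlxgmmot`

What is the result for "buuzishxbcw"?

bggzishxbcw

The transformation: replace every "u" with "g".
"buuzishxbcw" → "bggzishxbcw".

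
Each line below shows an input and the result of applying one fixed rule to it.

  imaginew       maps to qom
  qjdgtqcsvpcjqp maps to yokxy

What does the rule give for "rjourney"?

zcm

In each case the input is transformed by: keep one character in every 3, starting at position 1 (positions 1st, 4th, 7th, ...), then shift every letter 8 places forward in the alphabet (wrapping around).
Doing the same to "rjourney": "zcm".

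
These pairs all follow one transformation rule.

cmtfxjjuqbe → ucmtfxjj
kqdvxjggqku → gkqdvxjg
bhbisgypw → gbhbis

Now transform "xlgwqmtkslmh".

sxlgwqmtk

Rule — delete the last 3 characters, then move the last character to the front.
"xlgwqmtkslmh" → "xlgwqmtks" → "sxlgwqmtk".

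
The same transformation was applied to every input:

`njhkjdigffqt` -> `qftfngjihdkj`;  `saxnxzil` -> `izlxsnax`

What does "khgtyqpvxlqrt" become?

What's happening: move the last 2 characters to the front (rotate right by 2), then take characters alternately from the front and the back (1st, last, 2nd, 2nd-last, ...).
"khgtyqpvxlqrt" → "rqtlkxhvgptqy".

rqtlkxhvgptqy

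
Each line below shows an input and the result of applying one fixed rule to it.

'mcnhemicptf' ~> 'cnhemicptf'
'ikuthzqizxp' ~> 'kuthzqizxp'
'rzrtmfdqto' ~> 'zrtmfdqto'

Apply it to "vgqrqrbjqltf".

Rule — delete the first character.
Applying that to "vgqrqrbjqltf" gives "gqrqrbjqltf".

gqrqrbjqltf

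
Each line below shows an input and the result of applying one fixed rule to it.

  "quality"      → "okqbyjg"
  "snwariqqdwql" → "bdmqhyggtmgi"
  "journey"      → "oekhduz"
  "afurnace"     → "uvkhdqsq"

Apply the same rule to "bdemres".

ituchur

Looking at the pairs, the operation is to swap the first and last characters, then shift every letter 10 places backward in the alphabet (wrapping around).
Applying both steps to "bdemres": "sdemreb", then "ituchur".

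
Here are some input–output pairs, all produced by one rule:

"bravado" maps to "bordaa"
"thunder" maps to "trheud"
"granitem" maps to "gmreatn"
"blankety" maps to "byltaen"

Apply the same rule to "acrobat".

The transformation: take characters alternately from the front and the back (1st, last, 2nd, 2nd-last, ...), then delete the last character.
For "acrobat", step one produces "atcarbo"; step two turns that into "atcarb".

atcarb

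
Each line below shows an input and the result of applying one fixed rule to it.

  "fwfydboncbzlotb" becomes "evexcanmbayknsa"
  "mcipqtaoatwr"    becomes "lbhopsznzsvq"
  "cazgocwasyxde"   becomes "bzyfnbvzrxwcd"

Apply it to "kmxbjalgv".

The transformation: shift every letter 1 place backward in the alphabet (wrapping around).
Doing the same to "kmxbjalgv": "jlwaizkfu".

jlwaizkfu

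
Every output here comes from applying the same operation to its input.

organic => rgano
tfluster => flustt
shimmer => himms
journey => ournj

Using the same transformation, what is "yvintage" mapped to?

What's happening: delete the last 2 characters, then move the first character to the end.
Working it through for "yvintage": intermediate "yvinta", final "vintay".

vintay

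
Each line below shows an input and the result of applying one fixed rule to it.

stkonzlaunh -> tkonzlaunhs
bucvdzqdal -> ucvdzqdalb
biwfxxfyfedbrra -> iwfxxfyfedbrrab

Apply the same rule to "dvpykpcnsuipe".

What's happening: move the first character to the end.
For "dvpykpcnsuipe" the result is "vpykpcnsuiped".

vpykpcnsuiped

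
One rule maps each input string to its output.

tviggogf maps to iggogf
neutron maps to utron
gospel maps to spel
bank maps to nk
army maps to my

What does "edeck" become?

eck

The transformation: delete the first 2 characters.
Doing the same to "edeck": "eck".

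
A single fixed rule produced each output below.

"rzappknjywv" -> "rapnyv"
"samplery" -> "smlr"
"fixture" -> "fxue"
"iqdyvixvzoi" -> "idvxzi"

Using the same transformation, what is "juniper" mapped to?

The rule is to keep every other character starting from the first (positions 1st, 3rd, 5th, ...).
"juniper" → "jnpr".

jnpr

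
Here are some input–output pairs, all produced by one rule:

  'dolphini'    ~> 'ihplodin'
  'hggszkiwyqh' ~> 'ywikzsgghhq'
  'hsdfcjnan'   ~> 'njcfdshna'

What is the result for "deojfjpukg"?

The pattern: reverse the string, then move the first 2 characters to the end (rotate left by 2).
On "deojfjpukg" that produces "upjfjoedgk".

upjfjoedgk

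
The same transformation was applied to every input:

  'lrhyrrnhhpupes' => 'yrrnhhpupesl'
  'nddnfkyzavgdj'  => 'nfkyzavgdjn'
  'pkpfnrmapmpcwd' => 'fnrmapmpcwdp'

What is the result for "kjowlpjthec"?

wlpjtheck

The pattern: move the first 3 characters to the end (rotate left by 3), then delete the last 2 characters.
Applying both steps to "kjowlpjthec": "wlpjtheckjo", then "wlpjtheck".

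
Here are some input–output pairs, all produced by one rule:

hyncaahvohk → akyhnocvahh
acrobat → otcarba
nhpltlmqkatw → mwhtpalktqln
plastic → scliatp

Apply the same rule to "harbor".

braorh

In each case the input is transformed by: take characters alternately from the front and the back (1st, last, 2nd, 2nd-last, ...), then swap the first and last characters.
Applying both steps to "harbor": "hraorb", then "braorh".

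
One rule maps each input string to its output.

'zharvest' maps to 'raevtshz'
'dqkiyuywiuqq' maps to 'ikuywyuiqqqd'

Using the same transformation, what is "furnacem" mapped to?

nrcameuf

The rule is to swap each adjacent pair of characters (1↔2, 3↔4, ...), then move the first 2 characters to the end (rotate left by 2).
Applying both steps to "furnacem": "ufnrcame", then "nrcameuf".
(Check on "dqkiyuywiuqq": → "qdikuywyuiqq" → "ikuywyuiqqqd" ✓)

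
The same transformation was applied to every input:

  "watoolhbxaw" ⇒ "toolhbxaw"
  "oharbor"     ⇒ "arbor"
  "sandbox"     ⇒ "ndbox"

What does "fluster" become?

uster

Each output is the input with this applied: delete the first 2 characters.
So "fluster" becomes "uster".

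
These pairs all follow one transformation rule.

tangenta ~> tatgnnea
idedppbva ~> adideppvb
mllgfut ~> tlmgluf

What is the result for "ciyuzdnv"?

nicuydzv

In each case the input is transformed by: swap each adjacent pair of characters (1↔2, 3↔4, ...), then move the last character to the front.
"ciyuzdnv" → "icuydzvn" → "nicuydzv".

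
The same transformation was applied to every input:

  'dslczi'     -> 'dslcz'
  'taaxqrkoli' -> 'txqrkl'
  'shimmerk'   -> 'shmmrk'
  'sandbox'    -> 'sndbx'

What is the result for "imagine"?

In each case the input is transformed by: remove every vowel.
For "imagine" the result is "mgn".

mgn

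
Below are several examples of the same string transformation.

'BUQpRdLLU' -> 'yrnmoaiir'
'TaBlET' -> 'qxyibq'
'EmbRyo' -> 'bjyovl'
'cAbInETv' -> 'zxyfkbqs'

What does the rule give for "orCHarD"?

lozexoa

In each case the input is transformed by: shift every letter 3 places backward in the alphabet (wrapping around), then convert every letter to lowercase.
Working it through for "orCHarD": intermediate "loZExoA", final "lozexoa".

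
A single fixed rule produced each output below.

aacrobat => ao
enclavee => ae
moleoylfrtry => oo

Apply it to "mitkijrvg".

ii

Each output is the input with this applied: keep one character in every 3, starting at position 2 (positions 2nd, 5th, 8th, ...), then keep only the vowels.
Starting from "mitkijrvg": after the first operation, "iiv"; after the second, "ii".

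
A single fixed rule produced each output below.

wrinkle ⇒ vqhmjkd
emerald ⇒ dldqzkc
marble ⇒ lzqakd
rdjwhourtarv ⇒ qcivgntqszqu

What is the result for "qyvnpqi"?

pxumoph

Each output is the input with this applied: shift every letter 1 place backward in the alphabet (wrapping around).
"qyvnpqi" → "pxumoph".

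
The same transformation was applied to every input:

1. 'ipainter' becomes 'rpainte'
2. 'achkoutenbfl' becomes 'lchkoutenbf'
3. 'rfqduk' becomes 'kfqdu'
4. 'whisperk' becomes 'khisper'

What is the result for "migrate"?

Looking at the pairs, the operation is to delete the first character, then move the last character to the front.
"migrate" → "igrate" → "eigrat".
(Check on "ipainter": → "painter" → "rpainte" ✓)

eigrat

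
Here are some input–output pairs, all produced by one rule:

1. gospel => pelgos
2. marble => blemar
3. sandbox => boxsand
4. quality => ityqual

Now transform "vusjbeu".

beuvusj

In each case the input is transformed by: move the last 3 characters to the front (rotate right by 3).
On "vusjbeu" that produces "beuvusj".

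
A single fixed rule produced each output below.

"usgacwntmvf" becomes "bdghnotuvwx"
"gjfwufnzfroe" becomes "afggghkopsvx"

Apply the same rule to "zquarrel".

abfmrssv

What's happening: shift every letter 1 place forward in the alphabet (wrapping around), then sort the characters into alphabetical order.
"zquarrel" → "abfmrssv".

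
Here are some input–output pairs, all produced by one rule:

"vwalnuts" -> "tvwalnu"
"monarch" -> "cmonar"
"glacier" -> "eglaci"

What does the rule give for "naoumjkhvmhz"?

In each case the input is transformed by: delete the last character, then move the last character to the front.
"naoumjkhvmhz" → "naoumjkhvmh" → "hnaoumjkhvm".

hnaoumjkhvm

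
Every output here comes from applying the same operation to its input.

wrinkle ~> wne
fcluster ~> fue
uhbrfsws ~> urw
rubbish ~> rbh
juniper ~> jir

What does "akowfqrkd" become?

The transformation: keep one character in every 3, starting at position 1 (positions 1st, 4th, 7th, ...).
Doing the same to "akowfqrkd": "awr".

awr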